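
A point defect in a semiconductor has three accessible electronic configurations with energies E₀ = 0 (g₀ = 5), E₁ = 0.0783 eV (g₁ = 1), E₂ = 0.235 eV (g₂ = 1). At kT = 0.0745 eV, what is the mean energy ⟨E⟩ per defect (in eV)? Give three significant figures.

0.00694 eV

Eᵢ/kT = 0, 1.0510, 3.1544.
Z = Σ gᵢe^(−Eᵢ/kT) = 5·e^(−0) + 1·e^(−1.0510) + 1·e^(−3.1544) = 5.0000 + 0.34959 + 0.042664 = 5.3923.
⟨E⟩ = Σ Eᵢ gᵢe^(−Eᵢ/kT) / Z = (0·5.0000 + 0.0783·0.34959 + 0.235·0.042664) / 5.3923 = 0.00694 eV.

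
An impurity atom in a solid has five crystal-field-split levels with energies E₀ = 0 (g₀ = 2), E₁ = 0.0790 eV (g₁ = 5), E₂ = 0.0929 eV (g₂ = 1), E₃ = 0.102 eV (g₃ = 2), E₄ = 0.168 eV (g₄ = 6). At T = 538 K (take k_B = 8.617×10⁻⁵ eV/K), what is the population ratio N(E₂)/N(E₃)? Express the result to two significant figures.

k_BT = 8.617×10⁻⁵ × 538 K = 0.04636 eV.
n₂/n₃ = (g₂/g₃) exp[−(E₂−E₃)/kT] = (1/2) × exp(−(-0.0091 eV)/(0.04636 eV)) = (1/2) × exp(0.1963) = 0.61.

0.61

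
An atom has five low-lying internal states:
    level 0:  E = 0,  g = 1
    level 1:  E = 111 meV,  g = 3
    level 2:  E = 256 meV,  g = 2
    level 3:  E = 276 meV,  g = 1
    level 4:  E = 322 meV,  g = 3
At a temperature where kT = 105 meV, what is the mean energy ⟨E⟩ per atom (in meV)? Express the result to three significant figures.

92.8 meV

Eᵢ/kT = 0, 1.0571, 2.4381, 2.6286, 3.0667.
Z = Σ gᵢe^(−Eᵢ/kT) = 1·e^(−0) + 3·e^(−1.0571) + 2·e^(−2.4381) + 1·e^(−2.6286) + 3·e^(−3.0667) = 1.0000 + 1.0424 + 0.17465 + 0.072179 + 0.13972 = 2.4289.
⟨E⟩ = Σ Eᵢ gᵢe^(−Eᵢ/kT) / Z = (0·1.0000 + 111·1.0424 + 256·0.17465 + 276·0.072179 + 322·0.13972) / 2.4289 = 92.8 meV.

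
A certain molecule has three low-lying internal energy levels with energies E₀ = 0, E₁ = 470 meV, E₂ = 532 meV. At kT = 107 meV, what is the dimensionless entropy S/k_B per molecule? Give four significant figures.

0.1062

Eᵢ/kT = 0, 4.39252, 4.97196.
Z = Σ e^(−Eᵢ/kT) = e^(−0) + e^(−4.39252) + e^(−4.97196) = 1.00000 + 0.0123695 + 0.00692955 = 1.01930.
⟨E⟩ = Σ EᵢPᵢ = 9.32030 meV.
S/k_B = ln Z + ⟨E⟩/kT = ln(1.01930) + 9.32030/107 = 0.0191161 + 0.0871056 = 0.1062.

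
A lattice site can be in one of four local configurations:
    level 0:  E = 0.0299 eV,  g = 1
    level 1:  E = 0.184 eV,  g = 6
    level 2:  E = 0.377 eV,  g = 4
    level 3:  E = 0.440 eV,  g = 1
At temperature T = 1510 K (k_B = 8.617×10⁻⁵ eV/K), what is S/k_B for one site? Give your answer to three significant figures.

2.12

k_BT = 8.617×10⁻⁵ × 1510 K = 0.13012 eV.
Eᵢ/kT = 0.22979, 1.4141, 2.8973, 3.3815.
Z = Σ gᵢe^(−Eᵢ/kT) = 1·e^(−0.22979) + 6·e^(−1.4141) + 4·e^(−2.8973) + 1·e^(−3.3815) = 0.79470 + 1.4589 + 0.22069 + 0.033996 = 2.5083.
⟨E⟩ = Σ EᵢPᵢ = 0.15563 eV.
S/k_B = ln Z + ⟨E⟩/kT = ln(2.5083) + 0.15563/0.13012 = 0.91961 + 1.1960 = 2.12.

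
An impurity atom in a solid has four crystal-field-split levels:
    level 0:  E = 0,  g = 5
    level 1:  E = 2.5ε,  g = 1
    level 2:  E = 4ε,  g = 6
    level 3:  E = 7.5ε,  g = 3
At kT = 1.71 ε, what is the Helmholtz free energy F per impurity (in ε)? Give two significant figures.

-3.0 ε

Eᵢ/kT = 0, 1.462, 2.339, 4.386.
Z = Σ gᵢe^(−Eᵢ/kT) = 5·e^(−0) + 1·e^(−1.462) + 6·e^(−2.339) + 3·e^(−4.386) = 5.000 + 0.2318 + 0.5785 + 0.03735 = 5.848.
F = −kT ln Z = −1.71 × ln(5.848) = −1.71 × 1.766 = -3.0 ε.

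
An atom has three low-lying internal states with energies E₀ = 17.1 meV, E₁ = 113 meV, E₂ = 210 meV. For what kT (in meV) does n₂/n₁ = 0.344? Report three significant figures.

90.9 meV

n₂/n₁ = exp[−(E₂−E₁)/kT] = 0.344.
⇒ (E₂−E₁)/kT = ln(1/0.344) = ln(2.9070) = 1.0671.
kT = 97 meV / 1.0671 = 90.9 meV.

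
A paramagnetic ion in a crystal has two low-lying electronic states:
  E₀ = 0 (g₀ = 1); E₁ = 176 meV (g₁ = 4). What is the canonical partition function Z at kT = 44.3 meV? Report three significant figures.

Eᵢ/kT = 0, 3.9729.
Z = Σ gᵢe^(−Eᵢ/kT) = 1·e^(−0) + 4·e^(−3.9729) = 1.0000 + 0.075275 = 1.0753.

Z = 1.08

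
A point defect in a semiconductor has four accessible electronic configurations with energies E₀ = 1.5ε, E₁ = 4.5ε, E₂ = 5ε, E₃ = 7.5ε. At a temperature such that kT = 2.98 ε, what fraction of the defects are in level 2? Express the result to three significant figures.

Eᵢ/kT = 0.50336, 1.5101, 1.6779, 2.5168.
Z = Σ e^(−Eᵢ/kT) = e^(−0.50336) + e^(−1.5101) + e^(−1.6779) + e^(−2.5168) = 0.60450 + 0.22089 + 0.18677 + 0.080717 = 1.0929.
P₂ = e^(−E₂/kT) / Z = 0.18677/1.0929 = 0.171.

0.171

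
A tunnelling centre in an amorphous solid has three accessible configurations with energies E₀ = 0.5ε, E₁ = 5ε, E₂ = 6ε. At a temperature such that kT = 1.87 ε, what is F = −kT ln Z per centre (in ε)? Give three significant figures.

0.250 ε

Eᵢ/kT = 0.26738, 2.6738, 3.2086.
Z = Σ e^(−Eᵢ/kT) = e^(−0.26738) + e^(−2.6738) + e^(−3.2086) = 0.76538 + 0.068990 + 0.040413 = 0.87478.
F = −kT ln Z = −1.87 × ln(0.87478) = −1.87 × -0.13378 = 0.250 ε.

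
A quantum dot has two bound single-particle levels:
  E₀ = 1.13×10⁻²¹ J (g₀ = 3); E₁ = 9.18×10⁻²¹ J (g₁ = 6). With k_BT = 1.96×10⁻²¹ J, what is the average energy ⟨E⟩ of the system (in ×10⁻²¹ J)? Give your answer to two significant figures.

1.4 ×10⁻²¹ J

Eᵢ/kT = 0.5765, 4.684.
Z = Σ gᵢe^(−Eᵢ/kT) = 3·e^(−0.5765) + 6·e^(−4.684) = 1.686 + 0.05545 = 1.741.
⟨E⟩ = Σ Eᵢ gᵢe^(−Eᵢ/kT) / Z = (1.13·1.686 + 9.18·0.05545) / 1.741 = 1.4 ×10⁻²¹ J.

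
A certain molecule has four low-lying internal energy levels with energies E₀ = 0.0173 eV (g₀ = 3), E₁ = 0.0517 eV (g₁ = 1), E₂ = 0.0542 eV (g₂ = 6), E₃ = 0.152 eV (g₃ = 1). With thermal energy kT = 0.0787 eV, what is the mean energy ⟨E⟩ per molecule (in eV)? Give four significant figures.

Eᵢ/kT = 0.219822, 0.656925, 0.688691, 1.93139.
Z = Σ gᵢe^(−Eᵢ/kT) = 3·e^(−0.219822) + 1·e^(−0.656925) + 6·e^(−0.688691) + 1·e^(−1.93139) = 2.40798 + 0.518443 + 3.01340 + 0.144947 = 6.08477.
⟨E⟩ = Σ Eᵢ gᵢe^(−Eᵢ/kT) / Z = (0.0173·2.40798 + 0.0517·0.518443 + 0.0542·3.01340 + 0.152·0.144947) / 6.08477 = 0.04171 eV.

0.04171 eV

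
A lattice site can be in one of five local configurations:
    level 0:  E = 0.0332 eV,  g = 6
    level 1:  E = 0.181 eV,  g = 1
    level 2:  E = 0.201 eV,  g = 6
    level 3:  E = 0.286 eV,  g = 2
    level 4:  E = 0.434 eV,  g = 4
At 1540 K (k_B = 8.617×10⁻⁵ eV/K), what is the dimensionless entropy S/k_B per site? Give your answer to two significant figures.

k_BT = 8.617×10⁻⁵ × 1540 K = 0.1327 eV.
Eᵢ/kT = 0.2502, 1.364, 1.515, 2.155, 3.271.
Z = Σ gᵢe^(−Eᵢ/kT) = 6·e^(−0.2502) + 1·e^(−1.364) + 6·e^(−1.515) + 2·e^(−2.155) + 4·e^(−3.271) = 4.672 + 0.2556 + 1.319 + 0.2318 + 0.1519 = 6.630.
⟨E⟩ = Σ EᵢPᵢ = 0.09030 eV.
S/k_B = ln Z + ⟨E⟩/kT = ln(6.630) + 0.09030/0.1327 = 1.892 + 0.6805 = 2.6.

2.6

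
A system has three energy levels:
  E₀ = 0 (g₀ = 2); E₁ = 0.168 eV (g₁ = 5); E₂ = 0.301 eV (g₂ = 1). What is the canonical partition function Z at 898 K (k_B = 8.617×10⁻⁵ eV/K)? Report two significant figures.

Z = 2.6

k_BT = 8.617×10⁻⁵ × 898 K = 0.07738 eV.
Eᵢ/kT = 0, 2.171, 3.890.
Z = Σ gᵢe^(−Eᵢ/kT) = 2·e^(−0) + 5·e^(−2.171) + 1·e^(−3.890) = 2.000 + 0.5703 + 0.02045 = 2.591.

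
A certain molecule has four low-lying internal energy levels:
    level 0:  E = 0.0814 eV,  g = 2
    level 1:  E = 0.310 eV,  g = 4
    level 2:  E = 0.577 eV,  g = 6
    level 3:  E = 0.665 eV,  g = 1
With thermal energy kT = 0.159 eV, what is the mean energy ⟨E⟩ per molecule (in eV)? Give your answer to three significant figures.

0.194 eV

Eᵢ/kT = 0.51195, 1.9497, 3.6289, 4.1824.
Z = Σ gᵢe^(−Eᵢ/kT) = 2·e^(−0.51195) + 4·e^(−1.9497) + 6·e^(−3.6289) + 1·e^(−4.1824) = 1.1987 + 0.56927 + 0.15927 + 0.015262 = 1.9425.
⟨E⟩ = Σ Eᵢ gᵢe^(−Eᵢ/kT) / Z = (0.0814·1.1987 + 0.310·0.56927 + 0.577·0.15927 + 0.665·0.015262) / 1.9425 = 0.194 eV.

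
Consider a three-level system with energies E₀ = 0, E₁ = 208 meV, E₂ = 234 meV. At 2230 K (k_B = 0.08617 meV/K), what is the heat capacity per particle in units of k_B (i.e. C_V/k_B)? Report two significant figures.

0.31

k_BT = 0.08617 × 2230 K = 192.2 meV.
Eᵢ/kT = 0, 1.082, 1.217.
Z = Σ e^(−Eᵢ/kT) = e^(−0) + e^(−1.082) + e^(−1.217) = 1.000 + 0.3389 + 0.2961 = 1.635.
⟨E⟩ = 85.49 meV, ⟨E²⟩ = 18880 meV².
C_V/k_B = (⟨E²⟩ − ⟨E⟩²)/(kT)² = (18880 − 7309)/36940 = 0.31.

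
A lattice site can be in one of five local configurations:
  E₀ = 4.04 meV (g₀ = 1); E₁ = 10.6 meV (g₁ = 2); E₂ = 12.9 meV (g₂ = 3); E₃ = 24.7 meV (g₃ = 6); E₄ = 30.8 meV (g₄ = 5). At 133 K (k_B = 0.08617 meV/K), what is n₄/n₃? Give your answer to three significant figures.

k_BT = 0.08617 × 133 K = 11.461 meV.
n₄/n₃ = (g₄/g₃) exp[−(E₄−E₃)/kT] = (5/6) × exp(−(6.1 meV)/(11.461 meV)) = (5/6) × exp(-0.53224) = 0.489.

0.489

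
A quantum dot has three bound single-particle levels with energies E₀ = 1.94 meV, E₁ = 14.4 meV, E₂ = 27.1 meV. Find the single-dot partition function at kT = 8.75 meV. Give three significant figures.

Eᵢ/kT = 0.22171, 1.6457, 3.0971.
Z = Σ e^(−Eᵢ/kT) = e^(−0.22171) + e^(−1.6457) + e^(−3.0971) = 0.80115 + 0.19288 + 0.045180 = 1.0392.

Z = 1.04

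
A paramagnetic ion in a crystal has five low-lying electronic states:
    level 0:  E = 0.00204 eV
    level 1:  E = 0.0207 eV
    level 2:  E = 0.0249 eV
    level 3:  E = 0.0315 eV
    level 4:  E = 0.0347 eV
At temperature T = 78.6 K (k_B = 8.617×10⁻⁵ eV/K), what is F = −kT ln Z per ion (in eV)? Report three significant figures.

k_BT = 8.617×10⁻⁵ × 78.6 K = 0.0067730 eV.
Eᵢ/kT = 0.30120, 3.0563, 3.6764, 4.6508, 5.1233.
Z = Σ e^(−Eᵢ/kT) = e^(−0.30120) + e^(−3.0563) + e^(−3.6764) + e^(−4.6508) + e^(−5.1233) = 0.73993 + 0.047062 + 0.025314 + 0.0095540 + 0.0059563 = 0.82782.
F = −kT ln Z = −0.0067730 × ln(0.82782) = −0.0067730 × -0.18896 = 0.00128 eV.

0.00128 eV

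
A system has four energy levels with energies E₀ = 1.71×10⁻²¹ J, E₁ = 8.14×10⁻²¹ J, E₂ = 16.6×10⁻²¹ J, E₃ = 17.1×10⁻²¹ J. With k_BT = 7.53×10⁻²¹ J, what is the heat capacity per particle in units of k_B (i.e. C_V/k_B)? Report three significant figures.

Eᵢ/kT = 0.22709, 1.0810, 2.2045, 2.2709.
Z = Σ e^(−Eᵢ/kT) = e^(−0.22709) + e^(−1.0810) + e^(−2.2045) + e^(−2.2709) = 0.79685 + 0.33926 + 0.11031 + 0.10322 = 1.3496.
⟨E⟩ = 5.7205, ⟨E²⟩ = 63.270.
C_V/k_B = (⟨E²⟩ − ⟨E⟩²)/(kT)² = (63.270 − 32.724)/56.701 = 0.539.

0.539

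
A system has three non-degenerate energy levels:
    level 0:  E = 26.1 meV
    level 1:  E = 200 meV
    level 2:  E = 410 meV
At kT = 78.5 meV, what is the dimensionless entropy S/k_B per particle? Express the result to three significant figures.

Eᵢ/kT = 0.33248, 2.5478, 5.2229.
Z = Σ e^(−Eᵢ/kT) = e^(−0.33248) + e^(−2.5478) + e^(−5.2229) = 0.71714 + 0.078254 + 0.0053917 = 0.80079.
⟨E⟩ = Σ EᵢPᵢ = 45.678 meV.
S/k_B = ln Z + ⟨E⟩/kT = ln(0.80079) + 45.678/78.5 = -0.22216 + 0.58189 = 0.360.

0.360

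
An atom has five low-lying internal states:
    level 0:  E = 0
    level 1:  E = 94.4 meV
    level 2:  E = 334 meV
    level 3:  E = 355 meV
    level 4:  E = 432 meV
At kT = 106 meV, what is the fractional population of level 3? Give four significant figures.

0.02333

Eᵢ/kT = 0, 0.890566, 3.15094, 3.34906, 4.07547.
Z = Σ e^(−Eᵢ/kT) = e^(−0) + e^(−0.890566) + e^(−3.15094) + e^(−3.34906) + e^(−4.07547) = 1.00000 + 0.410423 + 0.0428119 + 0.0351173 + 0.0169842 = 1.50534.
P₃ = e^(−E₃/kT) / Z = 0.0351173/1.50534 = 0.02333.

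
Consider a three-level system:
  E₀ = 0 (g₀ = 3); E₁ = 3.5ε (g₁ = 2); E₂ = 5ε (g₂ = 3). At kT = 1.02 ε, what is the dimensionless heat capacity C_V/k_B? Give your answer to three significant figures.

0.409

Eᵢ/kT = 0, 3.4314, 4.9020.
Z = Σ gᵢe^(−Eᵢ/kT) = 3·e^(−0) + 2·e^(−3.4314) + 3·e^(−4.9020) = 3.0000 + 0.064683 + 0.022295 = 3.0870.
⟨E⟩ = 0.10945 ε, ⟨E²⟩ = 0.43723 ε².
C_V/k_B = (⟨E²⟩ − ⟨E⟩²)/(kT)² = (0.43723 − 0.011979)/1.0404 = 0.409.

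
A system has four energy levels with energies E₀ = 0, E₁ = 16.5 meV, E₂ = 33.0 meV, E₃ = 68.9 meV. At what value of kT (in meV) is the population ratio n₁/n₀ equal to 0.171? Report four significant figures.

9.343 meV

n₁/n₀ = exp[−(E₁−E₀)/kT] = 0.171.
⇒ (E₁−E₀)/kT = ln(1/0.171) = ln(5.84795) = 1.76609.
kT = 16.5 meV / 1.76609 = 9.343 meV.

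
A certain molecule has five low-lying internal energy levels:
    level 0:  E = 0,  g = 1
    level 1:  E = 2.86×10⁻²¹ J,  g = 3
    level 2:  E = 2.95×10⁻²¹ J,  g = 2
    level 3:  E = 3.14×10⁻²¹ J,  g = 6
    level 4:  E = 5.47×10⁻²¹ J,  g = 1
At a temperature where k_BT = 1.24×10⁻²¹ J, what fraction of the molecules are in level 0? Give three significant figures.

0.507

Eᵢ/kT = 0, 2.3065, 2.3790, 2.5323, 4.4113.
Z = Σ gᵢe^(−Eᵢ/kT) = 1·e^(−0) + 3·e^(−2.3065) + 2·e^(−2.3790) + 6·e^(−2.5323) + 1·e^(−4.4113) = 1.0000 + 0.29883 + 0.18529 + 0.47686 + 0.012139 = 1.9731.
P₀ = g₀ e^(−E₀/kT) / Z = 1.0000/1.9731 = 0.507.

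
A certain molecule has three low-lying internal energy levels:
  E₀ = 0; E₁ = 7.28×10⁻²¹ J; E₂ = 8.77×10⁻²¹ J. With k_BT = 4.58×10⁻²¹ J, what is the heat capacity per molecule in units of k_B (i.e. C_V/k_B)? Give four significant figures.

0.5799

Eᵢ/kT = 0, 1.58952, 1.91485.
Z = Σ e^(−Eᵢ/kT) = e^(−0) + e^(−1.58952) + e^(−1.91485) = 1.00000 + 0.204024 + 0.147364 = 1.35139.
⟨E⟩ = 2.05542, ⟨E²⟩ = 16.3884.
C_V/k_B = (⟨E²⟩ − ⟨E⟩²)/(kT)² = (16.3884 − 4.22475)/20.9764 = 0.5799.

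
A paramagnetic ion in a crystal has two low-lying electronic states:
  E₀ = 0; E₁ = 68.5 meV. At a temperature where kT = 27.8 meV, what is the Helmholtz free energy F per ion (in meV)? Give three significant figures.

Eᵢ/kT = 0, 2.4640.
Z = Σ e^(−Eᵢ/kT) = e^(−0) + e^(−2.4640) = 1.0000 + 0.085094 = 1.0851.
F = −kT ln Z = −27.8 × ln(1.0851) = −27.8 × 0.081672 = -2.27 meV.

-2.27 meV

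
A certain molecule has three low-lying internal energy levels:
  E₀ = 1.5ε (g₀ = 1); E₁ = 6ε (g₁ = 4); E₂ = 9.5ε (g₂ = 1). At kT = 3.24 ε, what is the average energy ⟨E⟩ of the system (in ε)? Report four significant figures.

Eᵢ/kT = 0.462963, 1.85185, 2.93210.
Z = Σ gᵢe^(−Eᵢ/kT) = 1·e^(−0.462963) + 4·e^(−1.85185) + 1·e^(−2.93210) = 0.629416 + 0.627786 + 0.0532850 = 1.31049.
⟨E⟩ = Σ Eᵢ gᵢe^(−Eᵢ/kT) / Z = (1.5·0.629416 + 6·0.627786 + 9.5·0.0532850) / 1.31049 = 3.981 ε.

3.981 ε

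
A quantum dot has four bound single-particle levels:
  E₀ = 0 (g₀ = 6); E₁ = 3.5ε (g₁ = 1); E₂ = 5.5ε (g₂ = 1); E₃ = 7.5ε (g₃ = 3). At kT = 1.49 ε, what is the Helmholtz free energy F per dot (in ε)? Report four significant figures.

Eᵢ/kT = 0, 2.34899, 3.69128, 5.03356.
Z = Σ gᵢe^(−Eᵢ/kT) = 6·e^(−0) + 1·e^(−2.34899) + 1·e^(−3.69128) + 3·e^(−5.03356) = 6.00000 + 0.0954655 + 0.0249401 + 0.0195467 = 6.13995.
F = −kT ln Z = −1.49 × ln(6.13995) = −1.49 × 1.81482 = -2.704 ε.

-2.704 ε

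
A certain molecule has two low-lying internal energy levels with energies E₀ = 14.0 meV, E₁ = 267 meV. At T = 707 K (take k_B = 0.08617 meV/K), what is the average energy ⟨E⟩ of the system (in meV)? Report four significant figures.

17.92 meV

k_BT = 0.08617 × 707 K = 60.9222 meV.
Eᵢ/kT = 0.229801, 4.38264.
Z = Σ e^(−Eᵢ/kT) = e^(−0.229801) + e^(−4.38264) = 0.794692 + 0.0124923 = 0.807184.
⟨E⟩ = Σ Eᵢ e^(−Eᵢ/kT) / Z = (14.0·0.794692 + 267·0.0124923) / 0.807184 = 17.92 meV.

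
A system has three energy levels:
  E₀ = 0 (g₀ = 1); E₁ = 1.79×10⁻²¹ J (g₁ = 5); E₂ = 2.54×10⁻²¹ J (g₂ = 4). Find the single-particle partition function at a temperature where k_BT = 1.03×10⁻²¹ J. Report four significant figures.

Eᵢ/kT = 0, 1.73786, 2.46602.
Z = Σ gᵢe^(−Eᵢ/kT) = 1·e^(−0) + 5·e^(−1.73786) + 4·e^(−2.46602) = 1.00000 + 0.879482 + 0.339689 = 2.21917.

Z = 2.219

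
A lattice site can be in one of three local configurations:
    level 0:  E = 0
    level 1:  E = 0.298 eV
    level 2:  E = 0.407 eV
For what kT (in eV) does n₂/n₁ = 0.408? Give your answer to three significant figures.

0.122 eV

n₂/n₁ = exp[−(E₂−E₁)/kT] = 0.408.
⇒ (E₂−E₁)/kT = ln(1/0.408) = ln(2.4510) = 0.89650.
kT = 0.109 eV / 0.89650 = 0.122 eV.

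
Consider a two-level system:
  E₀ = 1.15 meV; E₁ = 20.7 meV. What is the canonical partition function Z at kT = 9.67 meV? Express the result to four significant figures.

Z = 1.005

Eᵢ/kT = 0.118925, 2.14064.
Z = Σ e^(−Eᵢ/kT) = e^(−0.118925) + e^(−2.14064) = 0.887874 + 0.117580 = 1.00545.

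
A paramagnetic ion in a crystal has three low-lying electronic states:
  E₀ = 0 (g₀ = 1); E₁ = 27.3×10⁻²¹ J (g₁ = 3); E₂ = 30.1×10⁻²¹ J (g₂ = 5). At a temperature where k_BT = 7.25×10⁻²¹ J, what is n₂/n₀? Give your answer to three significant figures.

0.0787

n₂/n₀ = (g₂/g₀) exp[−(E₂−E₀)/kT] = (5/1) × exp(−(30.1 ×10⁻²¹ J)/(7.25 ×10⁻²¹ J)) = (5/1) × exp(-4.1517) = 0.0787.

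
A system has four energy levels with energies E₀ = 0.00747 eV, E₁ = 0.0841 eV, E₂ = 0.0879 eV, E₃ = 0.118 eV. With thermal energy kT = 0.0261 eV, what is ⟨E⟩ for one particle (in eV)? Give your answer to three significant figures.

Eᵢ/kT = 0.28621, 3.2222, 3.3678, 4.5211.
Z = Σ e^(−Eᵢ/kT) = e^(−0.28621) + e^(−3.2222) + e^(−3.3678) + e^(−4.5211) = 0.75110 + 0.039867 + 0.034465 + 0.010877 = 0.83631.
⟨E⟩ = Σ Eᵢ e^(−Eᵢ/kT) / Z = (0.00747·0.75110 + 0.0841·0.039867 + 0.0879·0.034465 + 0.118·0.010877) / 0.83631 = 0.0159 eV.

0.0159 eV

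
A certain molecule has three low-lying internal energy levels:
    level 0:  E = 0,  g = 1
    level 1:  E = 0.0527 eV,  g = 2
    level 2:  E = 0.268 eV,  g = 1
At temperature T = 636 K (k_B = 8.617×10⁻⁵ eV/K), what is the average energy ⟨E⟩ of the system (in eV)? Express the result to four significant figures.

k_BT = 8.617×10⁻⁵ × 636 K = 0.0548041 eV.
Eᵢ/kT = 0, 0.961607, 4.89015.
Z = Σ gᵢe^(−Eᵢ/kT) = 1·e^(−0) + 2·e^(−0.961607) + 1·e^(−4.89015) = 1.00000 + 0.764556 + 0.00752029 = 1.77208.
⟨E⟩ = Σ Eᵢ gᵢe^(−Eᵢ/kT) / Z = (0·1.00000 + 0.0527·0.764556 + 0.268·0.00752029) / 1.77208 = 0.02387 eV.

0.02387 eV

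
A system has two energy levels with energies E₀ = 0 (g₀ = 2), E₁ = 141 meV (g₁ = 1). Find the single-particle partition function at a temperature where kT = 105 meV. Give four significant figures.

Eᵢ/kT = 0, 1.34286.
Z = Σ gᵢe^(−Eᵢ/kT) = 2·e^(−0) + 1·e^(−1.34286) = 2.00000 + 0.261098 = 2.26110.

Z = 2.261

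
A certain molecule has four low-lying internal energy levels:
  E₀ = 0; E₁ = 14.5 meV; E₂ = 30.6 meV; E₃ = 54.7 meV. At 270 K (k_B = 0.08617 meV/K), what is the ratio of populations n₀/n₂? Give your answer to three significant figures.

3.73

k_BT = 0.08617 × 270 K = 23.266 meV.
n₀/n₂ = exp[−(E₀−E₂)/kT] = exp(−(-30.6 meV)/(23.266 meV)) = exp(1.3152) = 3.73.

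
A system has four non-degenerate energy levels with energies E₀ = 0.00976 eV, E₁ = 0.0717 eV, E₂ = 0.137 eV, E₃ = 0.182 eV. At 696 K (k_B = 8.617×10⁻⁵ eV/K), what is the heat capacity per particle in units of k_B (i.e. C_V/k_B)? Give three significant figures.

k_BT = 8.617×10⁻⁵ × 696 K = 0.059974 eV.
Eᵢ/kT = 0.16274, 1.1955, 2.2843, 3.0346.
Z = Σ e^(−Eᵢ/kT) = e^(−0.16274) + e^(−1.1955) + e^(−2.2843) + e^(−3.0346) = 0.84981 + 0.30255 + 0.10185 + 0.048094 = 1.3023.
⟨E⟩ = 0.040462 eV, ⟨E²⟩ = 0.0039476 eV².
C_V/k_B = (⟨E²⟩ − ⟨E⟩²)/(kT)² = (0.0039476 − 0.0016372)/0.0035969 = 0.642.

0.642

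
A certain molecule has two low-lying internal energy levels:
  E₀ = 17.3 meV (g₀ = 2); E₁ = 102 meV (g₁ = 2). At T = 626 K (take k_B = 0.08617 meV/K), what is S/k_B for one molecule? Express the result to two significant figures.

k_BT = 0.08617 × 626 K = 53.94 meV.
Eᵢ/kT = 0.3207, 1.891.
Z = Σ gᵢe^(−Eᵢ/kT) = 2·e^(−0.3207) + 2·e^(−1.891) = 1.451 + 0.3018 = 1.753.
⟨E⟩ = Σ EᵢPᵢ = 31.88 meV.
S/k_B = ln Z + ⟨E⟩/kT = ln(1.753) + 31.88/53.94 = 0.5613 + 0.5910 = 1.2.

1.2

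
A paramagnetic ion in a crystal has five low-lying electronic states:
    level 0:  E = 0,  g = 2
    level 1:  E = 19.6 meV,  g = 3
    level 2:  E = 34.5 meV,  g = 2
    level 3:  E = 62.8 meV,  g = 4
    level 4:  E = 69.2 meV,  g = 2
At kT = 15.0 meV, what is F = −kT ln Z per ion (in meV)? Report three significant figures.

Eᵢ/kT = 0, 1.3067, 2.3000, 4.1867, 4.6133.
Z = Σ gᵢe^(−Eᵢ/kT) = 2·e^(−0) + 3·e^(−1.3067) + 2·e^(−2.3000) + 4·e^(−4.1867) + 2·e^(−4.6133) = 2.0000 + 0.81214 + 0.20052 + 0.060785 + 0.019838 = 3.0933.
F = −kT ln Z = −15.0 × ln(3.0933) = −15.0 × 1.1292 = -16.9 meV.

-16.9 meV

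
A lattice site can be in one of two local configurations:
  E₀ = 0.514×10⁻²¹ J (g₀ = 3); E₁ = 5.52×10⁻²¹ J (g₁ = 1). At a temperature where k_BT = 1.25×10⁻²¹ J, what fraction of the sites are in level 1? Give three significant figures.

0.00604

Eᵢ/kT = 0.41120, 4.4160.
Z = Σ gᵢe^(−Eᵢ/kT) = 3·e^(−0.41120) + 1·e^(−4.4160) = 1.9886 + 0.012082 = 2.0007.
P₁ = g₁ e^(−E₁/kT) / Z = 0.012082/2.0007 = 0.00604.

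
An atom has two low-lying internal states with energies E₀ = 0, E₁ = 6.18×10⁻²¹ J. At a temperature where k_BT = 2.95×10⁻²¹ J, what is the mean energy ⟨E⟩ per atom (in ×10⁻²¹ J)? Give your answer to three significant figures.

0.677 ×10⁻²¹ J

Eᵢ/kT = 0, 2.0949.
Z = Σ e^(−Eᵢ/kT) = e^(−0) + e^(−2.0949) = 1.0000 + 0.12308 = 1.1231.
⟨E⟩ = Σ Eᵢ e^(−Eᵢ/kT) / Z = (0·1.0000 + 6.18·0.12308) / 1.1231 = 0.677 ×10⁻²¹ J.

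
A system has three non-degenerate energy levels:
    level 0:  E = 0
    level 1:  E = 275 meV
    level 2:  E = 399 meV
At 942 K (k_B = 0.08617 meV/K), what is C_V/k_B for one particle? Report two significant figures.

k_BT = 0.08617 × 942 K = 81.17 meV.
Eᵢ/kT = 0, 3.388, 4.916.
Z = Σ e^(−Eᵢ/kT) = e^(−0) + e^(−3.388) + e^(−4.916) = 1.000 + 0.03378 + 0.007328 = 1.041.
⟨E⟩ = 11.73 meV, ⟨E²⟩ = 3575 meV².
C_V/k_B = (⟨E²⟩ − ⟨E⟩²)/(kT)² = (3575 − 137.6)/6589 = 0.52.

0.52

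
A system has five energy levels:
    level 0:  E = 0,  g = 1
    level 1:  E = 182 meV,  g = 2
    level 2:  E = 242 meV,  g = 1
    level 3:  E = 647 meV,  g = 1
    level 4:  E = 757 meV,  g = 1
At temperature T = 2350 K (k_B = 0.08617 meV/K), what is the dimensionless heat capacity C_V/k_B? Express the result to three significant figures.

0.481

k_BT = 0.08617 × 2350 K = 202.50 meV.
Eᵢ/kT = 0, 0.89877, 1.1951, 3.1951, 3.7383.
Z = Σ gᵢe^(−Eᵢ/kT) = 1·e^(−0) + 2·e^(−0.89877) + 1·e^(−1.1951) + 1·e^(−3.1951) + 1·e^(−3.7383) = 1.0000 + 0.81414 + 0.30267 + 0.040962 + 0.023795 = 2.1816.
⟨E⟩ = 121.90 meV, ⟨E²⟩ = 34597 meV².
C_V/k_B = (⟨E²⟩ − ⟨E⟩²)/(kT)² = (34597 − 14860)/41006 = 0.481.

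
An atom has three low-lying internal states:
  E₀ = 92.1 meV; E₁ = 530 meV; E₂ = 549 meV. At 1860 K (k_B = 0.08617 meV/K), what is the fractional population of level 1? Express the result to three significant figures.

k_BT = 0.08617 × 1860 K = 160.28 meV.
Eᵢ/kT = 0.57462, 3.3067, 3.4253.
Z = Σ e^(−Eᵢ/kT) = e^(−0.57462) + e^(−3.3067) + e^(−3.4253) = 0.56292 + 0.036637 + 0.032540 = 0.63210.
P₁ = e^(−E₁/kT) / Z = 0.036637/0.63210 = 0.0580.

0.0580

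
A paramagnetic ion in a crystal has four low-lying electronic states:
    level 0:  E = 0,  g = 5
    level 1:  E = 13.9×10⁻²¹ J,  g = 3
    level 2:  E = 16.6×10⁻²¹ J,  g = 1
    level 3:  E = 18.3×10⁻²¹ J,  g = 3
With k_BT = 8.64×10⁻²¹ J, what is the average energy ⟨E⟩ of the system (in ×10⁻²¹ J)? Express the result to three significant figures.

2.85 ×10⁻²¹ J

Eᵢ/kT = 0, 1.6088, 1.9213, 2.1181.
Z = Σ gᵢe^(−Eᵢ/kT) = 5·e^(−0) + 3·e^(−1.6088) + 1·e^(−1.9213) + 3·e^(−2.1181) = 5.0000 + 0.60038 + 0.14642 + 0.36078 = 6.1076.
⟨E⟩ = Σ Eᵢ gᵢe^(−Eᵢ/kT) / Z = (0·5.0000 + 13.9·0.60038 + 16.6·0.14642 + 18.3·0.36078) / 6.1076 = 2.85 ×10⁻²¹ J.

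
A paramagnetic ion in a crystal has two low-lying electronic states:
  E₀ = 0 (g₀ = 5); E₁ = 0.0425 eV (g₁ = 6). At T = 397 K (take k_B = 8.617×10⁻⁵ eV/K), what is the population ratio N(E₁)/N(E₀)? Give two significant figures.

0.35

k_BT = 8.617×10⁻⁵ × 397 K = 0.03421 eV.
n₁/n₀ = (g₁/g₀) exp[−(E₁−E₀)/kT] = (6/5) × exp(−(0.0425 eV)/(0.03421 eV)) = (6/5) × exp(-1.242) = 0.35.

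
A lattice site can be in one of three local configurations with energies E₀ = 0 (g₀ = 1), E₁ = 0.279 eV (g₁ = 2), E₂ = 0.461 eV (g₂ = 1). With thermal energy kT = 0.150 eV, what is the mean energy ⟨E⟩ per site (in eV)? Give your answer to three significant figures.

Eᵢ/kT = 0, 1.8600, 3.0733.
Z = Σ gᵢe^(−Eᵢ/kT) = 1·e^(−0) + 2·e^(−1.8600) + 1·e^(−3.0733) = 1.0000 + 0.31135 + 0.046268 = 1.3576.
⟨E⟩ = Σ Eᵢ gᵢe^(−Eᵢ/kT) / Z = (0·1.0000 + 0.279·0.31135 + 0.461·0.046268) / 1.3576 = 0.0797 eV.

0.0797 eV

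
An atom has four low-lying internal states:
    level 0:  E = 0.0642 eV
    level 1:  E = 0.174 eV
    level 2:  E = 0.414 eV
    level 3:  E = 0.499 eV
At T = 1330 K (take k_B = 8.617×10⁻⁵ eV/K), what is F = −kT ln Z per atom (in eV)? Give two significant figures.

k_BT = 8.617×10⁻⁵ × 1330 K = 0.1146 eV.
Eᵢ/kT = 0.5602, 1.518, 3.613, 4.354.
Z = Σ e^(−Eᵢ/kT) = e^(−0.5602) + e^(−1.518) + e^(−3.613) + e^(−4.354) = 0.5711 + 0.2191 + 0.02697 + 0.01286 = 0.8300.
F = −kT ln Z = −0.1146 × ln(0.8300) = −0.1146 × -0.1863 = 0.021 eV.

0.021 eV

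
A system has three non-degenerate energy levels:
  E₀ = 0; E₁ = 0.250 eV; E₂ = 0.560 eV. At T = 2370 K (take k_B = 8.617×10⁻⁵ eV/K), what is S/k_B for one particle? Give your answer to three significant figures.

k_BT = 8.617×10⁻⁵ × 2370 K = 0.20422 eV.
Eᵢ/kT = 0, 1.2242, 2.7421.
Z = Σ e^(−Eᵢ/kT) = e^(−0) + e^(−1.2242) + e^(−2.7421) = 1.0000 + 0.29399 + 0.064435 = 1.3584.
⟨E⟩ = Σ EᵢPᵢ = 0.080669 eV.
S/k_B = ln Z + ⟨E⟩/kT = ln(1.3584) + 0.080669/0.20422 = 0.30631 + 0.39501 = 0.701.

0.701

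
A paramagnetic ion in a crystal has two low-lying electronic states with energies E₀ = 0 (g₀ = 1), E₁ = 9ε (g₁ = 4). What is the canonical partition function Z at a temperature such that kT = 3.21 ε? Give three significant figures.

Eᵢ/kT = 0, 2.8037.
Z = Σ gᵢe^(−Eᵢ/kT) = 1·e^(−0) + 4·e^(−2.8037) = 1.0000 + 0.24234 = 1.2423.

Z = 1.24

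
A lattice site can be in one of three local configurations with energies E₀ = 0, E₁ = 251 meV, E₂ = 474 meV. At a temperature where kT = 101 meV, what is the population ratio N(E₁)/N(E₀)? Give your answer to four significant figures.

n₁/n₀ = exp[−(E₁−E₀)/kT] = exp(−(251 meV)/(101 meV)) = exp(-2.48515) = 0.08331.

0.08331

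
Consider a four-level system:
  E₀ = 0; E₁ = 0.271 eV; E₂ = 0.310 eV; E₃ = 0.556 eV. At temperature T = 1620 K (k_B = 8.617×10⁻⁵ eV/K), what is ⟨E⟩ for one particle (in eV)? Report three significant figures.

0.0652 eV

k_BT = 8.617×10⁻⁵ × 1620 K = 0.13960 eV.
Eᵢ/kT = 0, 1.9413, 2.2206, 3.9828.
Z = Σ e^(−Eᵢ/kT) = e^(−0) + e^(−1.9413) + e^(−2.2206) + e^(−3.9828) = 1.0000 + 0.14352 + 0.10854 + 0.018633 = 1.2707.
⟨E⟩ = Σ Eᵢ e^(−Eᵢ/kT) / Z = (0·1.0000 + 0.271·0.14352 + 0.310·0.10854 + 0.556·0.018633) / 1.2707 = 0.0652 eV.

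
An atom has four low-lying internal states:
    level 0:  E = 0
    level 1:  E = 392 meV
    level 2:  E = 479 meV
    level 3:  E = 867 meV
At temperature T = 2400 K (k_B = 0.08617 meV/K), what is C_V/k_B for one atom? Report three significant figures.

k_BT = 0.08617 × 2400 K = 206.81 meV.
Eᵢ/kT = 0, 1.8955, 2.3161, 4.1923.
Z = Σ e^(−Eᵢ/kT) = e^(−0) + e^(−1.8955) + e^(−2.3161) + e^(−4.1923) = 1.0000 + 0.15024 + 0.098658 + 0.015111 = 1.2640.
⟨E⟩ = 94.345 meV, ⟨E²⟩ = 45159 meV².
C_V/k_B = (⟨E²⟩ − ⟨E⟩²)/(kT)² = (45159 − 8901.0)/42770 = 0.848.

0.848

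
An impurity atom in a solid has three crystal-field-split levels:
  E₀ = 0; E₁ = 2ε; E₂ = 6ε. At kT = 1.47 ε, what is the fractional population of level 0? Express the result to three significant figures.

0.785

Eᵢ/kT = 0, 1.3605, 4.0816.
Z = Σ e^(−Eᵢ/kT) = e^(−0) + e^(−1.3605) + e^(−4.0816) = 1.0000 + 0.25653 + 0.016880 = 1.2734.
P₀ = e^(−E₀/kT) / Z = 1.0000/1.2734 = 0.785.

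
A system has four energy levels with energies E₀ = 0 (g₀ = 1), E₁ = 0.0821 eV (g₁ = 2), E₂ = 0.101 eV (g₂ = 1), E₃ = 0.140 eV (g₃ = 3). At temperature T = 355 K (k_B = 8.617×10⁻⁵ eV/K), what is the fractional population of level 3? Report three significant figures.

k_BT = 8.617×10⁻⁵ × 355 K = 0.030590 eV.
Eᵢ/kT = 0, 2.6839, 3.3017, 4.5767.
Z = Σ gᵢe^(−Eᵢ/kT) = 1·e^(−0) + 2·e^(−2.6839) + 1·e^(−3.3017) + 3·e^(−4.5767) = 1.0000 + 0.13659 + 0.036821 + 0.030866 = 1.2043.
P₃ = g₃ e^(−E₃/kT) / Z = 0.030866/1.2043 = 0.0256.

0.0256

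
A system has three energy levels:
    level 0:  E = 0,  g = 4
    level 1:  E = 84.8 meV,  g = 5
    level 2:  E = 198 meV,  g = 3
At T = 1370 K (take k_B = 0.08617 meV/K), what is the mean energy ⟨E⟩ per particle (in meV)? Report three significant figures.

k_BT = 0.08617 × 1370 K = 118.05 meV.
Eᵢ/kT = 0, 0.71834, 1.6773.
Z = Σ gᵢe^(−Eᵢ/kT) = 4·e^(−0) + 5·e^(−0.71834) + 3·e^(−1.6773) = 4.0000 + 2.4378 + 0.56063 = 6.9984.
⟨E⟩ = Σ Eᵢ gᵢe^(−Eᵢ/kT) / Z = (0·4.0000 + 84.8·2.4378 + 198·0.56063) / 6.9984 = 45.4 meV.

45.4 meV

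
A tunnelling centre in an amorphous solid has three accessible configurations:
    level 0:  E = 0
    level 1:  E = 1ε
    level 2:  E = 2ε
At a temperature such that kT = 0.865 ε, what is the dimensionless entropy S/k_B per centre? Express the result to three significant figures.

Eᵢ/kT = 0, 1.1561, 2.3121.
Z = Σ e^(−Eᵢ/kT) = e^(−0) + e^(−1.1561) + e^(−2.3121) = 1.0000 + 0.31471 + 0.099053 = 1.4138.
⟨E⟩ = Σ EᵢPᵢ = 0.36272 ε.
S/k_B = ln Z + ⟨E⟩/kT = ln(1.4138) + 0.36272/0.865 = 0.34628 + 0.41933 = 0.766.

0.766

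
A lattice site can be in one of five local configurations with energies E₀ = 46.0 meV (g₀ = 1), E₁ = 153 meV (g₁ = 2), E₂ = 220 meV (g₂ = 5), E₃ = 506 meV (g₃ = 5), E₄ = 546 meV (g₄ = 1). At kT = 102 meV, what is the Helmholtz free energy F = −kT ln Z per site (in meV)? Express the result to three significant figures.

-54.2 meV

Eᵢ/kT = 0.45098, 1.5000, 2.1569, 4.9608, 5.3529.
Z = Σ gᵢe^(−Eᵢ/kT) = 1·e^(−0.45098) + 2·e^(−1.5000) + 5·e^(−2.1569) + 5·e^(−4.9608) + 1·e^(−5.3529) = 0.63700 + 0.44626 + 0.57842 + 0.035037 + 0.0047344 = 1.7015.
F = −kT ln Z = −102 × ln(1.7015) = −102 × 0.53151 = -54.2 meV.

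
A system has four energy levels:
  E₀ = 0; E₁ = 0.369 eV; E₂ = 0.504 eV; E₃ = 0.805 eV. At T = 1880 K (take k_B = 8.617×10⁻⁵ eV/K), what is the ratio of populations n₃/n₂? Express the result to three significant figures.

k_BT = 8.617×10⁻⁵ × 1880 K = 0.16200 eV.
n₃/n₂ = exp[−(E₃−E₂)/kT] = exp(−(0.301 eV)/(0.16200 eV)) = exp(-1.8580) = 0.156.

0.156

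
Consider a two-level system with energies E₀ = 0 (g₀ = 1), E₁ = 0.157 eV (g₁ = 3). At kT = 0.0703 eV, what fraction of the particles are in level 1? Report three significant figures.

0.243

Eᵢ/kT = 0, 2.2333.
Z = Σ gᵢe^(−Eᵢ/kT) = 1·e^(−0) + 3·e^(−2.2333) = 1.0000 + 0.32152 = 1.3215.
P₁ = g₁ e^(−E₁/kT) / Z = 0.32152/1.3215 = 0.243.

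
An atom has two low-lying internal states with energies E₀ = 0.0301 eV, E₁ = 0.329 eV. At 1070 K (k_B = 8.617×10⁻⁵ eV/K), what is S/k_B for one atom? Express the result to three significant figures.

k_BT = 8.617×10⁻⁵ × 1070 K = 0.092202 eV.
Eᵢ/kT = 0.32646, 3.5683.
Z = Σ e^(−Eᵢ/kT) = e^(−0.32646) + e^(−3.5683) = 0.72147 + 0.028204 = 0.74967.
⟨E⟩ = Σ EᵢPᵢ = 0.041345 eV.
S/k_B = ln Z + ⟨E⟩/kT = ln(0.74967) + 0.041345/0.092202 = -0.28812 + 0.44842 = 0.160.

0.160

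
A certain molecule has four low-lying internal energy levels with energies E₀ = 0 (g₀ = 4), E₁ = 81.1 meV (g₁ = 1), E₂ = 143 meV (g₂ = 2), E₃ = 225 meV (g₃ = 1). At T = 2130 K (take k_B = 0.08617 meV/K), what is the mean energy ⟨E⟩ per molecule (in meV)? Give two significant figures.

43 meV

k_BT = 0.08617 × 2130 K = 183.5 meV.
Eᵢ/kT = 0, 0.4420, 0.7793, 1.226.
Z = Σ gᵢe^(−Eᵢ/kT) = 4·e^(−0) + 1·e^(−0.4420) + 2·e^(−0.7793) + 1·e^(−1.226) = 4.000 + 0.6427 + 0.9175 + 0.2935 = 5.854.
⟨E⟩ = Σ Eᵢ gᵢe^(−Eᵢ/kT) / Z = (0·4.000 + 81.1·0.6427 + 143·0.9175 + 225·0.2935) / 5.854 = 43 meV.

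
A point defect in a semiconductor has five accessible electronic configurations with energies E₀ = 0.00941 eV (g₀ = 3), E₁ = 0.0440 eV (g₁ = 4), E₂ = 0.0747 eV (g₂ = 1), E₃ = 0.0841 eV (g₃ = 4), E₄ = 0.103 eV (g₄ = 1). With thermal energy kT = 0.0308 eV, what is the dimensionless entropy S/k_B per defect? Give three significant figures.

2.14

Eᵢ/kT = 0.30552, 1.4286, 2.4253, 2.7305, 3.3442.
Z = Σ gᵢe^(−Eᵢ/kT) = 3·e^(−0.30552) + 4·e^(−1.4286) + 1·e^(−2.4253) + 4·e^(−2.7305) + 1·e^(−3.3442) = 2.2102 + 0.95858 + 0.088452 + 0.26075 + 0.035288 = 3.5533.
⟨E⟩ = Σ EᵢPᵢ = 0.026777 eV.
S/k_B = ln Z + ⟨E⟩/kT = ln(3.5533) + 0.026777/0.0308 = 1.2679 + 0.86938 = 2.14.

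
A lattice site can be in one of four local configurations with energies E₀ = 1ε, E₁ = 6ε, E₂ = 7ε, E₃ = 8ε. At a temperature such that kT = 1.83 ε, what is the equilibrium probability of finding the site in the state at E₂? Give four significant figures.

0.03350

Eᵢ/kT = 0.546448, 3.27869, 3.82514, 4.37158.
Z = Σ e^(−Eᵢ/kT) = e^(−0.546448) + e^(−3.27869) + e^(−3.82514) + e^(−4.37158) = 0.579003 + 0.0376776 + 0.0218154 + 0.0126313 = 0.651127.
P₂ = e^(−E₂/kT) / Z = 0.0218154/0.651127 = 0.03350.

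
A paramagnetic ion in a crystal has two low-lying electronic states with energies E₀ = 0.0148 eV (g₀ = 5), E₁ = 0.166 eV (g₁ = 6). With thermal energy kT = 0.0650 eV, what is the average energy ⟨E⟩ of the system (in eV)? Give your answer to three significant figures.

0.0307 eV

Eᵢ/kT = 0.22769, 2.5538.
Z = Σ gᵢe^(−Eᵢ/kT) = 5·e^(−0.22769) + 6·e^(−2.5538) = 3.9819 + 0.46671 = 4.4486.
⟨E⟩ = Σ Eᵢ gᵢe^(−Eᵢ/kT) / Z = (0.0148·3.9819 + 0.166·0.46671) / 4.4486 = 0.0307 eV.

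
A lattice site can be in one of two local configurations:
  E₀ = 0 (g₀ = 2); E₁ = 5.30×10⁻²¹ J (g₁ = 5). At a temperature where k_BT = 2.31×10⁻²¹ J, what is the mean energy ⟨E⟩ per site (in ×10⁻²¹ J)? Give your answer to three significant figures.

Eᵢ/kT = 0, 2.2944.
Z = Σ gᵢe^(−Eᵢ/kT) = 2·e^(−0) + 5·e^(−2.2944) = 2.0000 + 0.50411 = 2.5041.
⟨E⟩ = Σ Eᵢ gᵢe^(−Eᵢ/kT) / Z = (0·2.0000 + 5.30·0.50411) / 2.5041 = 1.07 ×10⁻²¹ J.

1.07 ×10⁻²¹ J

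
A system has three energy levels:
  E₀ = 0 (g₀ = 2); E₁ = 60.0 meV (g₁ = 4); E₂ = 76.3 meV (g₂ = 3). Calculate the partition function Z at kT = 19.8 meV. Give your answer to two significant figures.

Eᵢ/kT = 0, 3.030, 3.854.
Z = Σ gᵢe^(−Eᵢ/kT) = 2·e^(−0) + 4·e^(−3.030) + 3·e^(−3.854) = 2.000 + 0.1933 + 0.06358 = 2.257.

Z = 2.3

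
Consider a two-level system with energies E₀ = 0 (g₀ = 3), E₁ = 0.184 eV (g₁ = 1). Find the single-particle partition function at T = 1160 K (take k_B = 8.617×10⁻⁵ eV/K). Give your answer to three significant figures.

k_BT = 8.617×10⁻⁵ × 1160 K = 0.099957 eV.
Eᵢ/kT = 0, 1.8408.
Z = Σ gᵢe^(−Eᵢ/kT) = 3·e^(−0) + 1·e^(−1.8408) = 3.0000 + 0.15869 = 3.1587.

Z = 3.16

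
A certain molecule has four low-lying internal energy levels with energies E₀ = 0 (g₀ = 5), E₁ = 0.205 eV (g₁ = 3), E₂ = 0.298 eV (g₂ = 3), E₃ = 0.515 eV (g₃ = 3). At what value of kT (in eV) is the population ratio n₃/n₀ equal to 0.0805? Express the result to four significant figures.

0.2564 eV

n₃/n₀ = (g₃/g₀) exp[−(E₃−E₀)/kT] = 0.0805.
⇒ (E₃−E₀)/kT = ln((3/5)/0.0805) = ln(7.45342) = 2.00867.
kT = 0.515 eV / 2.00867 = 0.2564 eV.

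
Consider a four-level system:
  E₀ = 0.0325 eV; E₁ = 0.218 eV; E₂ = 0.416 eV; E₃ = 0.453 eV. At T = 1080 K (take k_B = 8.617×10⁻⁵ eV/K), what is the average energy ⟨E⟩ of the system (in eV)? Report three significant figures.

k_BT = 8.617×10⁻⁵ × 1080 K = 0.093064 eV.
Eᵢ/kT = 0.34922, 2.3425, 4.4700, 4.8676.
Z = Σ e^(−Eᵢ/kT) = e^(−0.34922) + e^(−2.3425) + e^(−4.4700) + e^(−4.8676) = 0.70524 + 0.096087 + 0.011447 + 0.0076918 = 0.82047.
⟨E⟩ = Σ Eᵢ e^(−Eᵢ/kT) / Z = (0.0325·0.70524 + 0.218·0.096087 + 0.416·0.011447 + 0.453·0.0076918) / 0.82047 = 0.0635 eV.

0.0635 eV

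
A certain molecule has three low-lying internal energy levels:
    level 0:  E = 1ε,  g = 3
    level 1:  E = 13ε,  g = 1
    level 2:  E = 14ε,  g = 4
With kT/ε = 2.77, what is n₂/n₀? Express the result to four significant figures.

0.01221

n₂/n₀ = (g₂/g₀) exp[−(E₂−E₀)/kT] = (4/3) × exp(−(13ε)/(2.77ε)) = (4/3) × exp(-4.69314) = 0.01221.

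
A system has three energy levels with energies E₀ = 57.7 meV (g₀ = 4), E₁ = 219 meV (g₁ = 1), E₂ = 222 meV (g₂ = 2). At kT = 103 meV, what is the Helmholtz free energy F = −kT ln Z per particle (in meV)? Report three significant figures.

Eᵢ/kT = 0.56019, 2.1262, 2.1553.
Z = Σ gᵢe^(−Eᵢ/kT) = 4·e^(−0.56019) + 1·e^(−2.1262) + 2·e^(−2.1553) = 2.2844 + 0.11929 + 0.23174 = 2.6354.
F = −kT ln Z = −103 × ln(2.6354) = −103 × 0.96903 = -99.8 meV.

-99.8 meV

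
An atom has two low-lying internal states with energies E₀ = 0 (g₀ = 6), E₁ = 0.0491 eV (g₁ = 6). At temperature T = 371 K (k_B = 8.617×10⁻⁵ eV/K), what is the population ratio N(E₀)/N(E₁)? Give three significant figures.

4.65

k_BT = 8.617×10⁻⁵ × 371 K = 0.031969 eV.
n₀/n₁ = (g₀/g₁) exp[−(E₀−E₁)/kT] = (6/6) × exp(−(-0.0491 eV)/(0.031969 eV)) = (6/6) × exp(1.5359) = 4.65.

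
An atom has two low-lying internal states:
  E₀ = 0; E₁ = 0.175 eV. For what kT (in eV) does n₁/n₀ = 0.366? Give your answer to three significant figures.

n₁/n₀ = exp[−(E₁−E₀)/kT] = 0.366.
⇒ (E₁−E₀)/kT = ln(1/0.366) = ln(2.7322) = 1.0051.
kT = 0.175 eV / 1.0051 = 0.174 eV.

0.174 eV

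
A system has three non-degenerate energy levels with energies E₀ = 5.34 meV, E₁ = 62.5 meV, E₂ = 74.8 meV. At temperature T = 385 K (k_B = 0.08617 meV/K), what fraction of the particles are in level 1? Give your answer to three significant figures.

0.137

k_BT = 0.08617 × 385 K = 33.175 meV.
Eᵢ/kT = 0.16096, 1.8839, 2.2547.
Z = Σ e^(−Eᵢ/kT) = e^(−0.16096) + e^(−1.8839) + e^(−2.2547) = 0.85133 + 0.15200 + 0.10491 = 1.1082.
P₁ = e^(−E₁/kT) / Z = 0.15200/1.1082 = 0.137.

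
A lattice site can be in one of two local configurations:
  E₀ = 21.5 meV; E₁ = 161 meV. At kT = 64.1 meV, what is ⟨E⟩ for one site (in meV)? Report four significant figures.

Eᵢ/kT = 0.335413, 2.51170.
Z = Σ e^(−Eᵢ/kT) = e^(−0.335413) + e^(−2.51170) = 0.715043 + 0.0811302 = 0.796173.
⟨E⟩ = Σ Eᵢ e^(−Eᵢ/kT) / Z = (21.5·0.715043 + 161·0.0811302) / 0.796173 = 35.72 meV.

35.72 meV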